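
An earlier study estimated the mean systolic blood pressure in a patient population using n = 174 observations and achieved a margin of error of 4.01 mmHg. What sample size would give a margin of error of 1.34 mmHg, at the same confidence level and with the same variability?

1559

Margin of error scales as 1/√n, so n₂ = n₁·(E₁/E₂)².
n₂ = 174 × (4.01/1.34)² = 174 × 8.955 = 1558.17
Round up: n₂ = 1559.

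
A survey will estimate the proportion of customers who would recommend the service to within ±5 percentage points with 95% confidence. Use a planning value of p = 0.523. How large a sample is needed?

384

For a proportion with margin E = 0.05 at 95% confidence, z = 1.960.
n = p̂(1−p̂)(z/E)² = 0.523 × 0.477 × (1.960/0.05)² = 383.35
Round up: n = 384.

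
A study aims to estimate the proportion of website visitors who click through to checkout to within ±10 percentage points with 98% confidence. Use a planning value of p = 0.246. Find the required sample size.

For a proportion with margin E = 0.1 at 98% confidence, z = 2.326.
n = p̂(1−p̂)(z/E)² = 0.246 × 0.754 × (2.326/0.1)² = 100.35
Round up: n = 101.

101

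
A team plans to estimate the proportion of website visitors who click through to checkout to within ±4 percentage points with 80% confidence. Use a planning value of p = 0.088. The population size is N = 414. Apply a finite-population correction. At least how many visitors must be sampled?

For a proportion with margin E = 0.04 at 80% confidence, z = 1.282.
n = p̂(1−p̂)(z/E)² = 0.088 × 0.912 × (1.282/0.04)² = 82.44 — call this n₀.
Finite-population correction with N = 414: n = n₀ / (1 + (n₀−1)/N) = 82.44 / 1.197 = 68.87
Round up: n = 69.

69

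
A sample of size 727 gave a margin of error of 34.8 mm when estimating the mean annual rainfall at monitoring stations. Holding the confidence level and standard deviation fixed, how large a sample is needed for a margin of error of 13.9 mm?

Margin of error scales as 1/√n, so n₂ = n₁·(E₁/E₂)².
n₂ = 727 × (34.8/13.9)² = 727 × 6.268 = 4556.84
Round up: n₂ = 4557.

4557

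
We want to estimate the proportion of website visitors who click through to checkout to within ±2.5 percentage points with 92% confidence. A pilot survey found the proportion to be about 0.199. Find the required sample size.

For a proportion with margin E = 0.025 at 92% confidence, z = 1.751.
n = p̂(1−p̂)(z/E)² = 0.199 × 0.801 × (1.751/0.025)² = 781.95
Round up: n = 782.

782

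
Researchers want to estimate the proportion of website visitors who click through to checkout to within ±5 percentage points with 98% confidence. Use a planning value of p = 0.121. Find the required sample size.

231

For a proportion with margin E = 0.05 at 98% confidence, z = 2.326.
n = p̂(1−p̂)(z/E)² = 0.121 × 0.879 × (2.326/0.05)² = 230.17
Round up: n = 231.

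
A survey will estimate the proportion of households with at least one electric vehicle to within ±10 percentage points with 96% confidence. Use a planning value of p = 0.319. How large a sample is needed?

For a proportion with margin E = 0.1 at 96% confidence, z = 2.054.
n = p̂(1−p̂)(z/E)² = 0.319 × 0.681 × (2.054/0.1)² = 91.65
Round up: n = 92.

n = 92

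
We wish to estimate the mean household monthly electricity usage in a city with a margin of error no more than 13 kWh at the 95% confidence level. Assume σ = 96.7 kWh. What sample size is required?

For a mean, the margin of error is E = z·σ/√n, so n = (zσ/E)².
At 95% confidence, z = 1.960.
n = (1.960 × 96.7 / 13)² = 212.56
Round up: n = 213.

213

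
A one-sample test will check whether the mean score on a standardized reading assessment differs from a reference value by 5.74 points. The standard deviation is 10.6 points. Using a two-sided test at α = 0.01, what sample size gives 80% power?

40

For a one-sample z-test, n = ((z_{α/2} + z_β)·σ/δ)².
z_{α/2} = 2.576 (two-sided α = 0.01); z_β = 0.842 (power 80% → β = 0.2).
n = (3.418 × 10.6 / 5.74)² = 39.84
Round up: n = 40.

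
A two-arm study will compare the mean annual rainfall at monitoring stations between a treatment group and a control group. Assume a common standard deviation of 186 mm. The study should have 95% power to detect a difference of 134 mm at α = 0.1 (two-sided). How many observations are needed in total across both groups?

For two equal groups, n per group = 2·((z_{α/2} + z_β)·σ/δ)².
z_{α/2} = 1.645; z_β = 1.645 (power 95%).
n = 2 × (3.290 × 186 / 134)² = 2 × 20.85 = 41.70
Round up: n = 42 per group.
Total across both groups: 2 × 42 = 84.

84 total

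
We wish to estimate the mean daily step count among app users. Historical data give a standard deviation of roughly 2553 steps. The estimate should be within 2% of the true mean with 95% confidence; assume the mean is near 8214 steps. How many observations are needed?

928

For a mean, the margin of error is E = z·σ/√n, so n = (zσ/E)².
At 95% confidence, z = 1.960.
E = 2% of 8214 = 164.3 steps.
n = (1.960 × 2553 / 164.3)² = 927.78
Round up: n = 928.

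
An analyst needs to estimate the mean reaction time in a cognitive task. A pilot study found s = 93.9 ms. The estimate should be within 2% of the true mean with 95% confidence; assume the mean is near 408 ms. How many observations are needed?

For a mean, the margin of error is E = z·σ/√n, so n = (zσ/E)².
At 95% confidence, z = 1.960.
E = 2% of 408 = 8.16 ms.
n = (1.960 × 93.9 / 8.16)² = 508.70
Round up: n = 509.

n = 509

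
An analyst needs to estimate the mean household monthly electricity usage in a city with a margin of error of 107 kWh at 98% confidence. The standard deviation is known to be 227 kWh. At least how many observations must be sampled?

n = 25

For a mean, the margin of error is E = z·σ/√n, so n = (zσ/E)².
At 98% confidence, z = 2.326.
n = (2.326 × 227 / 107)² = 24.35
Round up: n = 25.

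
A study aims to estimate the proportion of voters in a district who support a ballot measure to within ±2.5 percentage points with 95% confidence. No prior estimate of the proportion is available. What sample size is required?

For a proportion with margin E = 0.025 at 95% confidence, z = 1.960.
With no prior estimate, use p = 0.5, which maximizes p(1−p) at 0.25.
n = 0.25 × (z/E)² = 0.25 × (1.960/0.025)² = 1536.64
Round up: n = 1537.

1537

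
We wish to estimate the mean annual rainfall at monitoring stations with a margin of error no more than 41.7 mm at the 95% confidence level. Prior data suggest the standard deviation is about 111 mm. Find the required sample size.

28

For a mean, the margin of error is E = z·σ/√n, so n = (zσ/E)².
At 95% confidence, z = 1.960.
n = (1.960 × 111 / 41.7)² = 27.22
Round up: n = 28.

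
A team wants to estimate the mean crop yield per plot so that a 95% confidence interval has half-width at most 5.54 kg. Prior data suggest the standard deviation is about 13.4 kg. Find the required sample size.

23

For a mean, the margin of error is E = z·σ/√n, so n = (zσ/E)².
At 95% confidence, z = 1.960.
n = (1.960 × 13.4 / 5.54)² = 22.48
Round up: n = 23.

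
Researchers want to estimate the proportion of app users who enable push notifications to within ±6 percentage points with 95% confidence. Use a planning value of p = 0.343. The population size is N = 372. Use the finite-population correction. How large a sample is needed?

147

For a proportion with margin E = 0.06 at 95% confidence, z = 1.960.
n = p̂(1−p̂)(z/E)² = 0.343 × 0.657 × (1.960/0.06)² = 240.47 — call this n₀.
Finite-population correction with N = 372: n = n₀ / (1 + (n₀−1)/N) = 240.47 / 1.644 = 146.27
Round up: n = 147.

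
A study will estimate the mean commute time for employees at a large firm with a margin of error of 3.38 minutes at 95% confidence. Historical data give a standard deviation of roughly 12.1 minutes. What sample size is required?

For a mean, the margin of error is E = z·σ/√n, so n = (zσ/E)².
At 95% confidence, z = 1.960.
n = (1.960 × 12.1 / 3.38)² = 49.23
Round up: n = 50.

n = 50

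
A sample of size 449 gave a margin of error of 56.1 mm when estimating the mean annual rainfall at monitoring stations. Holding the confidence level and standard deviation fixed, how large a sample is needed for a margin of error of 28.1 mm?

n = 1790

Margin of error scales as 1/√n, so n₂ = n₁·(E₁/E₂)².
n₂ = 449 × (56.1/28.1)² = 449 × 3.986 = 1789.71
Round up: n₂ = 1790.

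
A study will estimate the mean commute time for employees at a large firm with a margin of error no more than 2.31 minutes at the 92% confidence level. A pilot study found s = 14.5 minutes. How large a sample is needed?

121

For a mean, the margin of error is E = z·σ/√n, so n = (zσ/E)².
At 92% confidence, z = 1.751.
n = (1.751 × 14.5 / 2.31)² = 120.80
Round up: n = 121.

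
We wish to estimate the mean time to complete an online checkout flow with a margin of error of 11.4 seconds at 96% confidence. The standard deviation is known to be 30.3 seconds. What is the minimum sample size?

For a mean, the margin of error is E = z·σ/√n, so n = (zσ/E)².
At 96% confidence, z = 2.054.
n = (2.054 × 30.3 / 11.4)² = 29.80
Round up: n = 30.

30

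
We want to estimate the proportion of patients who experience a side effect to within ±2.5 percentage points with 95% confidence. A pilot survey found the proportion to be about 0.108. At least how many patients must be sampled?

For a proportion with margin E = 0.025 at 95% confidence, z = 1.960.
n = p̂(1−p̂)(z/E)² = 0.108 × 0.892 × (1.960/0.025)² = 592.14
Round up: n = 593.

593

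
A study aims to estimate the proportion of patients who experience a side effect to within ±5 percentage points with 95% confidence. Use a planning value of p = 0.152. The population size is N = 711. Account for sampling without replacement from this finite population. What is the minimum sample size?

For a proportion with margin E = 0.05 at 95% confidence, z = 1.960.
n = p̂(1−p̂)(z/E)² = 0.152 × 0.848 × (1.960/0.05)² = 198.07 — call this n₀.
Finite-population correction with N = 711: n = n₀ / (1 + (n₀−1)/N) = 198.07 / 1.277 = 155.11
Round up: n = 156.

n = 156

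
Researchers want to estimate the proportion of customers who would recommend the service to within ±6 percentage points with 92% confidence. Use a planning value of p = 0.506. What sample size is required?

213

For a proportion with margin E = 0.06 at 92% confidence, z = 1.751.
n = p̂(1−p̂)(z/E)² = 0.506 × 0.494 × (1.751/0.06)² = 212.89
Round up: n = 213.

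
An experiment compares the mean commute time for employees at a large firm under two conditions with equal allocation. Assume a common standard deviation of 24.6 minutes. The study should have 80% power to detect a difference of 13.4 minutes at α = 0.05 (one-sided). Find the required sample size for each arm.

42 per group

For two equal groups, n per group = 2·((z_α + z_β)·σ/δ)².
z_α = 1.645; z_β = 0.842 (power 80%).
n = 2 × (2.487 × 24.6 / 13.4)² = 2 × 20.85 = 41.70
Round up: n = 42 per group.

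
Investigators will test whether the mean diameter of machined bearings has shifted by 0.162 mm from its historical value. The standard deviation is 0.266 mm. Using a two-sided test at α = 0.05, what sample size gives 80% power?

22

For a one-sample z-test, n = ((z_{α/2} + z_β)·σ/δ)².
z_{α/2} = 1.960 (two-sided α = 0.05); z_β = 0.842 (power 80% → β = 0.2).
n = (2.802 × 0.266 / 0.162)² = 21.17
Round up: n = 22.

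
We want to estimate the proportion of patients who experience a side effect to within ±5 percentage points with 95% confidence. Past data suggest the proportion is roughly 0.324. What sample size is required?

337

For a proportion with margin E = 0.05 at 95% confidence, z = 1.960.
n = p̂(1−p̂)(z/E)² = 0.324 × 0.676 × (1.960/0.05)² = 336.56
Round up: n = 337.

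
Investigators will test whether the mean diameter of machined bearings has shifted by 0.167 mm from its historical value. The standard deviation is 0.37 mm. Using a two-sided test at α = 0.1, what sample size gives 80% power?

n = 31

For a one-sample z-test, n = ((z_{α/2} + z_β)·σ/δ)².
z_{α/2} = 1.645 (two-sided α = 0.1); z_β = 0.842 (power 80% → β = 0.2).
n = (2.487 × 0.37 / 0.167)² = 30.36
Round up: n = 31.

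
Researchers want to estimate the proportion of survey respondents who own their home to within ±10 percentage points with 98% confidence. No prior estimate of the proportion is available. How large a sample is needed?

For a proportion with margin E = 0.1 at 98% confidence, z = 2.326.
With no prior estimate, use p = 0.5, which maximizes p(1−p) at 0.25.
n = 0.25 × (z/E)² = 0.25 × (2.326/0.1)² = 135.26
Round up: n = 136.

136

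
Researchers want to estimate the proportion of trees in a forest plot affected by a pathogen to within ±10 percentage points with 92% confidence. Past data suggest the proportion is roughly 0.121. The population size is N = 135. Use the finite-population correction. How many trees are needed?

For a proportion with margin E = 0.1 at 92% confidence, z = 1.751.
n = p̂(1−p̂)(z/E)² = 0.121 × 0.879 × (1.751/0.1)² = 32.61 — call this n₀.
Finite-population correction with N = 135: n = n₀ / (1 + (n₀−1)/N) = 32.61 / 1.234 = 26.43
Round up: n = 27.

27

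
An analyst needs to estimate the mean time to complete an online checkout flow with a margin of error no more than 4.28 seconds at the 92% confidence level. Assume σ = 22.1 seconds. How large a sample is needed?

82

For a mean, the margin of error is E = z·σ/√n, so n = (zσ/E)².
At 92% confidence, z = 1.751.
n = (1.751 × 22.1 / 4.28)² = 81.75
Round up: n = 82.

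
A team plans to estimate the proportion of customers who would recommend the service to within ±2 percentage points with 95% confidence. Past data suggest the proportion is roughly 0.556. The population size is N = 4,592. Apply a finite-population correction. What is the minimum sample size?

1564

For a proportion with margin E = 0.02 at 95% confidence, z = 1.960.
n = p̂(1−p̂)(z/E)² = 0.556 × 0.444 × (1.960/0.02)² = 2370.88 — call this n₀.
Finite-population correction with N = 4,592: n = n₀ / (1 + (n₀−1)/N) = 2370.88 / 1.516 = 1563.91
Round up: n = 1564.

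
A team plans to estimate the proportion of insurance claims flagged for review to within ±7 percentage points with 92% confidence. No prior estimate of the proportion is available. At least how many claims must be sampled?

For a proportion with margin E = 0.07 at 92% confidence, z = 1.751.
With no prior estimate, use p = 0.5, which maximizes p(1−p) at 0.25.
n = 0.25 × (z/E)² = 0.25 × (1.751/0.07)² = 156.43
Round up: n = 157.

157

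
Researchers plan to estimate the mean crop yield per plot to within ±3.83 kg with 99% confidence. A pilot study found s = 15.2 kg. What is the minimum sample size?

For a mean, the margin of error is E = z·σ/√n, so n = (zσ/E)².
At 99% confidence, z = 2.576.
n = (2.576 × 15.2 / 3.83)² = 104.52
Round up: n = 105.

105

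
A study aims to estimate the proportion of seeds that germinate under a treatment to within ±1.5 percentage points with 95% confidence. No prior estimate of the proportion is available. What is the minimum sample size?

n = 4269

For a proportion with margin E = 0.015 at 95% confidence, z = 1.960.
With no prior estimate, use p = 0.5, which maximizes p(1−p) at 0.25.
n = 0.25 × (z/E)² = 0.25 × (1.960/0.015)² = 4268.44
Round up: n = 4269.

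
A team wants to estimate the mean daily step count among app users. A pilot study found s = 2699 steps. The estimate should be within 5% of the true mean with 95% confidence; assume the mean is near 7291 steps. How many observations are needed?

211

For a mean, the margin of error is E = z·σ/√n, so n = (zσ/E)².
At 95% confidence, z = 1.960.
E = 5% of 7291 = 364.6 steps.
n = (1.960 × 2699 / 364.6)² = 210.57
Round up: n = 211.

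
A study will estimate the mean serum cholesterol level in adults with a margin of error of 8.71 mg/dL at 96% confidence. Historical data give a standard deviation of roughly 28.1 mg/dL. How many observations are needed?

For a mean, the margin of error is E = z·σ/√n, so n = (zσ/E)².
At 96% confidence, z = 2.054.
n = (2.054 × 28.1 / 8.71)² = 43.91
Round up: n = 44.

n = 44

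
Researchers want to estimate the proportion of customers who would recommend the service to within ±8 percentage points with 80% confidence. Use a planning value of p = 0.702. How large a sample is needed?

For a proportion with margin E = 0.08 at 80% confidence, z = 1.282.
n = p̂(1−p̂)(z/E)² = 0.702 × 0.298 × (1.282/0.08)² = 53.72
Round up: n = 54.

54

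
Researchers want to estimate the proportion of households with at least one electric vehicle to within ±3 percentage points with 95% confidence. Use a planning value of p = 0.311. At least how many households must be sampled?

For a proportion with margin E = 0.03 at 95% confidence, z = 1.960.
n = p̂(1−p̂)(z/E)² = 0.311 × 0.689 × (1.960/0.03)² = 914.64
Round up: n = 915.

n = 915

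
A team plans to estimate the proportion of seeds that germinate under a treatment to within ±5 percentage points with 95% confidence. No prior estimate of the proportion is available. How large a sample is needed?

For a proportion with margin E = 0.05 at 95% confidence, z = 1.960.
With no prior estimate, use p = 0.5, which maximizes p(1−p) at 0.25.
n = 0.25 × (z/E)² = 0.25 × (1.960/0.05)² = 384.16
Round up: n = 385.

n = 385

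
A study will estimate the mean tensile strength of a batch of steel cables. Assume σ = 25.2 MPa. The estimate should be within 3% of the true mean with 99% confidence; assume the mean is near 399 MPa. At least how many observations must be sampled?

30

For a mean, the margin of error is E = z·σ/√n, so n = (zσ/E)².
At 99% confidence, z = 2.576.
E = 3% of 399 = 11.97 MPa.
n = (2.576 × 25.2 / 11.97)² = 29.41
Round up: n = 30.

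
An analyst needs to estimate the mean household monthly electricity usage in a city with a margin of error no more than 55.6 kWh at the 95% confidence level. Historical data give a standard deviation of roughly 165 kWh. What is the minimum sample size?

For a mean, the margin of error is E = z·σ/√n, so n = (zσ/E)².
At 95% confidence, z = 1.960.
n = (1.960 × 165 / 55.6)² = 33.83
Round up: n = 34.

34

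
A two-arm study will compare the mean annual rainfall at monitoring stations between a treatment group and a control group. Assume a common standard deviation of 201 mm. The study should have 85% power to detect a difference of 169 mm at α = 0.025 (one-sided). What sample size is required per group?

For two equal groups, n per group = 2·((z_α + z_β)·σ/δ)².
z_α = 1.960; z_β = 1.036 (power 85%).
n = 2 × (2.996 × 201 / 169)² = 2 × 12.70 = 25.40
Round up: n = 26 per group.

26 per group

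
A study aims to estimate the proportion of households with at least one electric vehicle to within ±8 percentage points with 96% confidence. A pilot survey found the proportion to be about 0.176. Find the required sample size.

For a proportion with margin E = 0.08 at 96% confidence, z = 2.054.
n = p̂(1−p̂)(z/E)² = 0.176 × 0.824 × (2.054/0.08)² = 95.60
Round up: n = 96.

n = 96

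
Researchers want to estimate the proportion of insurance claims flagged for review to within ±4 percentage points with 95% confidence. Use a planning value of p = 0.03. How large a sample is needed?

70

For a proportion with margin E = 0.04 at 95% confidence, z = 1.960.
n = p̂(1−p̂)(z/E)² = 0.03 × 0.97 × (1.960/0.04)² = 69.87
Round up: n = 70.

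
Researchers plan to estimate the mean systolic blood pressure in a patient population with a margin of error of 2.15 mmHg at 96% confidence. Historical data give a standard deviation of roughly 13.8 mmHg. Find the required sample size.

For a mean, the margin of error is E = z·σ/√n, so n = (zσ/E)².
At 96% confidence, z = 2.054.
n = (2.054 × 13.8 / 2.15)² = 173.81
Round up: n = 174.

174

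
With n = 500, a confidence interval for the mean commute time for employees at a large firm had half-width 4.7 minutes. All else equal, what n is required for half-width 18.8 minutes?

32

Margin of error scales as 1/√n, so n₂ = n₁·(E₁/E₂)².
n₂ = 500 × (4.7/18.8)² = 500 × 0.0625 = 31.25
Round up: n₂ = 32.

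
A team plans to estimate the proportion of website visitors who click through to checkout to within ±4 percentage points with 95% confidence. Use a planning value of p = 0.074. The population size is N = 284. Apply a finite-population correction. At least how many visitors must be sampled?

For a proportion with margin E = 0.04 at 95% confidence, z = 1.960.
n = p̂(1−p̂)(z/E)² = 0.074 × 0.926 × (1.960/0.04)² = 164.53 — call this n₀.
Finite-population correction with N = 284: n = n₀ / (1 + (n₀−1)/N) = 164.53 / 1.576 = 104.40
Round up: n = 105.

n = 105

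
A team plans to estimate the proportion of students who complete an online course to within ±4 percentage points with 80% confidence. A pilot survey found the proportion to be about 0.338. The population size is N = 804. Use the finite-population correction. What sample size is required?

For a proportion with margin E = 0.04 at 80% confidence, z = 1.282.
n = p̂(1−p̂)(z/E)² = 0.338 × 0.662 × (1.282/0.04)² = 229.84 — call this n₀.
Finite-population correction with N = 804: n = n₀ / (1 + (n₀−1)/N) = 229.84 / 1.285 = 178.86
Round up: n = 179.

179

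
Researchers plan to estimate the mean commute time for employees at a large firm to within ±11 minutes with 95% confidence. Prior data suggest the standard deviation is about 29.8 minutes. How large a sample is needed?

29

For a mean, the margin of error is E = z·σ/√n, so n = (zσ/E)².
At 95% confidence, z = 1.960.
n = (1.960 × 29.8 / 11)² = 28.19
Round up: n = 29.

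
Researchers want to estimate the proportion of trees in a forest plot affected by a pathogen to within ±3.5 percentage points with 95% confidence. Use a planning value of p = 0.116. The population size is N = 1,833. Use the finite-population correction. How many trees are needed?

274

For a proportion with margin E = 0.035 at 95% confidence, z = 1.960.
n = p̂(1−p̂)(z/E)² = 0.116 × 0.884 × (1.960/0.035)² = 321.58 — call this n₀.
Finite-population correction with N = 1,833: n = n₀ / (1 + (n₀−1)/N) = 321.58 / 1.175 = 273.69
Round up: n = 274.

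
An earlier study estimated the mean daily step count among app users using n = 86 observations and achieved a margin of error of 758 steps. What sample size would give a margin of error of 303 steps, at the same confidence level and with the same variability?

n = 539

Margin of error scales as 1/√n, so n₂ = n₁·(E₁/E₂)².
n₂ = 86 × (758/303)² = 86 × 6.258 = 538.19
Round up: n₂ = 539.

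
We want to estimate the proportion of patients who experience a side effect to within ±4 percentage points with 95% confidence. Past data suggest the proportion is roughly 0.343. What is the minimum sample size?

542

For a proportion with margin E = 0.04 at 95% confidence, z = 1.960.
n = p̂(1−p̂)(z/E)² = 0.343 × 0.657 × (1.960/0.04)² = 541.07
Round up: n = 542.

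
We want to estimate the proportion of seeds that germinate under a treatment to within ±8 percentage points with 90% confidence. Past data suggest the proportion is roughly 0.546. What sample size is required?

105

For a proportion with margin E = 0.08 at 90% confidence, z = 1.645.
n = p̂(1−p̂)(z/E)² = 0.546 × 0.454 × (1.645/0.08)² = 104.81
Round up: n = 105.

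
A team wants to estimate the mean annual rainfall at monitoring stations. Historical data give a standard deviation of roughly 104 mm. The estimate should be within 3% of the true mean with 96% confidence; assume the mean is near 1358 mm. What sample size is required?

n = 28

For a mean, the margin of error is E = z·σ/√n, so n = (zσ/E)².
At 96% confidence, z = 2.054.
E = 3% of 1358 = 40.74 mm.
n = (2.054 × 104 / 40.74)² = 27.49
Round up: n = 28.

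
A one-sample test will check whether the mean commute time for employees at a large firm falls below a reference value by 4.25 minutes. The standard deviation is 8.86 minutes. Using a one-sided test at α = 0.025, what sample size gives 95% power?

57

For a one-sample z-test, n = ((z_α + z_β)·σ/δ)².
z_α = 1.960 (one-sided α = 0.025); z_β = 1.645 (power 95% → β = 0.05).
n = (3.605 × 8.86 / 4.25)² = 56.48
Round up: n = 57.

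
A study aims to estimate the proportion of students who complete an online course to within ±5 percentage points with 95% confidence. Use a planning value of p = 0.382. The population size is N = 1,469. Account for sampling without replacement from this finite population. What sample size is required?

292

For a proportion with margin E = 0.05 at 95% confidence, z = 1.960.
n = p̂(1−p̂)(z/E)² = 0.382 × 0.618 × (1.960/0.05)² = 362.76 — call this n₀.
Finite-population correction with N = 1,469: n = n₀ / (1 + (n₀−1)/N) = 362.76 / 1.246 = 291.14
Round up: n = 292.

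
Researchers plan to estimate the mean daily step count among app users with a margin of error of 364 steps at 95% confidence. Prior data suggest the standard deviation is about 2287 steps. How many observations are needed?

152

For a mean, the margin of error is E = z·σ/√n, so n = (zσ/E)².
At 95% confidence, z = 1.960.
n = (1.960 × 2287 / 364)² = 151.65
Round up: n = 152.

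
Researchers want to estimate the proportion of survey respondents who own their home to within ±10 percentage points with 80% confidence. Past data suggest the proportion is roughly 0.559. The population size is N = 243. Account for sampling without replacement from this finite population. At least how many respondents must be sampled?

For a proportion with margin E = 0.1 at 80% confidence, z = 1.282.
n = p̂(1−p̂)(z/E)² = 0.559 × 0.441 × (1.282/0.1)² = 40.52 — call this n₀.
Finite-population correction with N = 243: n = n₀ / (1 + (n₀−1)/N) = 40.52 / 1.163 = 34.84
Round up: n = 35.

35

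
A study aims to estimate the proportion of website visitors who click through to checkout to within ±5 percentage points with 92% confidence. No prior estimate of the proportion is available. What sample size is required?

307

For a proportion with margin E = 0.05 at 92% confidence, z = 1.751.
With no prior estimate, use p = 0.5, which maximizes p(1−p) at 0.25.
n = 0.25 × (z/E)² = 0.25 × (1.751/0.05)² = 306.60
Round up: n = 307.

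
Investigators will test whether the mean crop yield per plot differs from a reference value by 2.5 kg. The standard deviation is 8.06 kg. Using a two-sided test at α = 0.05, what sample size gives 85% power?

For a one-sample z-test, n = ((z_{α/2} + z_β)·σ/δ)².
z_{α/2} = 1.960 (two-sided α = 0.05); z_β = 1.036 (power 85% → β = 0.15).
n = (2.996 × 8.06 / 2.5)² = 93.30
Round up: n = 94.

n = 94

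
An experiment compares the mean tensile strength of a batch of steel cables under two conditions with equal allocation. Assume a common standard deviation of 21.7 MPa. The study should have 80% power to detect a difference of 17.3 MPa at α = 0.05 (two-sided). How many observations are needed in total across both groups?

50 total

For two equal groups, n per group = 2·((z_{α/2} + z_β)·σ/δ)².
z_{α/2} = 1.960; z_β = 0.842 (power 80%).
n = 2 × (2.802 × 21.7 / 17.3)² = 2 × 12.35 = 24.70
Round up: n = 25 per group.
Total across both groups: 2 × 25 = 50.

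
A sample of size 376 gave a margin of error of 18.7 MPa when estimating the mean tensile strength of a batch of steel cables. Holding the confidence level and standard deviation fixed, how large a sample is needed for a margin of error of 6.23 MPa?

3388

Margin of error scales as 1/√n, so n₂ = n₁·(E₁/E₂)².
n₂ = 376 × (18.7/6.23)² = 376 × 9.01 = 3387.76
Round up: n₂ = 3388.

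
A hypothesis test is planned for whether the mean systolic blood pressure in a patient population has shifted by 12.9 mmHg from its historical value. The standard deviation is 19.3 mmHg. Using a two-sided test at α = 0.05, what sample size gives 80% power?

For a one-sample z-test, n = ((z_{α/2} + z_β)·σ/δ)².
z_{α/2} = 1.960 (two-sided α = 0.05); z_β = 0.842 (power 80% → β = 0.2).
n = (2.802 × 19.3 / 12.9)² = 17.57
Round up: n = 18.

n = 18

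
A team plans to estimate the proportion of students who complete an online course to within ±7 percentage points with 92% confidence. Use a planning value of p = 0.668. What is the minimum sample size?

139

For a proportion with margin E = 0.07 at 92% confidence, z = 1.751.
n = p̂(1−p̂)(z/E)² = 0.668 × 0.332 × (1.751/0.07)² = 138.77
Round up: n = 139.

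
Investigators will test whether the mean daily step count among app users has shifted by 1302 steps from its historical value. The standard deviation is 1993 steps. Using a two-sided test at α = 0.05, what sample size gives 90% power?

25

For a one-sample z-test, n = ((z_{α/2} + z_β)·σ/δ)².
z_{α/2} = 1.960 (two-sided α = 0.05); z_β = 1.282 (power 90% → β = 0.1).
n = (3.242 × 1993 / 1302)² = 24.63
Round up: n = 25.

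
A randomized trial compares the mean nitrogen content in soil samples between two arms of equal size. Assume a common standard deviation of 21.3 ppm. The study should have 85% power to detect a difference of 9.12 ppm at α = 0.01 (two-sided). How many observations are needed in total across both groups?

For two equal groups, n per group = 2·((z_{α/2} + z_β)·σ/δ)².
z_{α/2} = 2.576; z_β = 1.036 (power 85%).
n = 2 × (3.612 × 21.3 / 9.12)² = 2 × 71.16 = 142.32
Round up: n = 143 per group.
Total across both groups: 2 × 143 = 286.

286 total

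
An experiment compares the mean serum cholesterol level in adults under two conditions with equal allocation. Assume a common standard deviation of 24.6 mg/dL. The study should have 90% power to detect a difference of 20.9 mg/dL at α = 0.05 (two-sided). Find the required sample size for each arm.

30 per group

For two equal groups, n per group = 2·((z_{α/2} + z_β)·σ/δ)².
z_{α/2} = 1.960; z_β = 1.282 (power 90%).
n = 2 × (3.242 × 24.6 / 20.9)² = 2 × 14.56 = 29.12
Round up: n = 30 per group.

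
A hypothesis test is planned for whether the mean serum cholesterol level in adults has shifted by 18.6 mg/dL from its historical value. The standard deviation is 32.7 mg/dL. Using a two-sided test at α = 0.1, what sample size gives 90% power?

For a one-sample z-test, n = ((z_{α/2} + z_β)·σ/δ)².
z_{α/2} = 1.645 (two-sided α = 0.1); z_β = 1.282 (power 90% → β = 0.1).
n = (2.927 × 32.7 / 18.6)² = 26.48
Round up: n = 27.

27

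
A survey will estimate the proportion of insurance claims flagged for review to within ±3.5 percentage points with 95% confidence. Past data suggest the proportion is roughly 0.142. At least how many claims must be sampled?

383

For a proportion with margin E = 0.035 at 95% confidence, z = 1.960.
n = p̂(1−p̂)(z/E)² = 0.142 × 0.858 × (1.960/0.035)² = 382.08
Round up: n = 383.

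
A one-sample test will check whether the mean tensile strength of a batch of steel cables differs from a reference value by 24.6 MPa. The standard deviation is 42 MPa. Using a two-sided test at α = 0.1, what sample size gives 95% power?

For a one-sample z-test, n = ((z_{α/2} + z_β)·σ/δ)².
z_{α/2} = 1.645 (two-sided α = 0.1); z_β = 1.645 (power 95% → β = 0.05).
n = (3.290 × 42 / 24.6)² = 31.55
Round up: n = 32.

32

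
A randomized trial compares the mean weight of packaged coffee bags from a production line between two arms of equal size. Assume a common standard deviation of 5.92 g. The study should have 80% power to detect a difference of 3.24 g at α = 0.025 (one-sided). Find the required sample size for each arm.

53 per group

For two equal groups, n per group = 2·((z_α + z_β)·σ/δ)².
z_α = 1.960; z_β = 0.842 (power 80%).
n = 2 × (2.802 × 5.92 / 3.24)² = 2 × 26.21 = 52.42
Round up: n = 53 per group.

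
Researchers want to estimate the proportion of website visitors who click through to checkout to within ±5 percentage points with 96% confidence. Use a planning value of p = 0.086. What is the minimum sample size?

133

For a proportion with margin E = 0.05 at 96% confidence, z = 2.054.
n = p̂(1−p̂)(z/E)² = 0.086 × 0.914 × (2.054/0.05)² = 132.65
Round up: n = 133.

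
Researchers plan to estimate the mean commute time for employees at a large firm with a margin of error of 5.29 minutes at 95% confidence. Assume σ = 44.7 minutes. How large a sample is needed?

n = 275

For a mean, the margin of error is E = z·σ/√n, so n = (zσ/E)².
At 95% confidence, z = 1.960.
n = (1.960 × 44.7 / 5.29)² = 274.29
Round up: n = 275.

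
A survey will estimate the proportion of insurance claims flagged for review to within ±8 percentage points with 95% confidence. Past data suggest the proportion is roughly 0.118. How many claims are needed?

63

For a proportion with margin E = 0.08 at 95% confidence, z = 1.960.
n = p̂(1−p̂)(z/E)² = 0.118 × 0.882 × (1.960/0.08)² = 62.47
Round up: n = 63.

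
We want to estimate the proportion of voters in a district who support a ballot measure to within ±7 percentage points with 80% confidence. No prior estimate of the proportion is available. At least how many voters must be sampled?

84

For a proportion with margin E = 0.07 at 80% confidence, z = 1.282.
With no prior estimate, use p = 0.5, which maximizes p(1−p) at 0.25.
n = 0.25 × (z/E)² = 0.25 × (1.282/0.07)² = 83.85
Round up: n = 84.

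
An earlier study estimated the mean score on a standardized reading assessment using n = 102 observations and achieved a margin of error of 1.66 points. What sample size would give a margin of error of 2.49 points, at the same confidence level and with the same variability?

Margin of error scales as 1/√n, so n₂ = n₁·(E₁/E₂)².
n₂ = 102 × (1.66/2.49)² = 102 × 0.4444 = 45.33
Round up: n₂ = 46.

n = 46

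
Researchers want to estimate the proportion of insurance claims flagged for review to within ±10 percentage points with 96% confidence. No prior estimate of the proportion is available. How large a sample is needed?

106

For a proportion with margin E = 0.1 at 96% confidence, z = 2.054.
With no prior estimate, use p = 0.5, which maximizes p(1−p) at 0.25.
n = 0.25 × (z/E)² = 0.25 × (2.054/0.1)² = 105.47
Round up: n = 106.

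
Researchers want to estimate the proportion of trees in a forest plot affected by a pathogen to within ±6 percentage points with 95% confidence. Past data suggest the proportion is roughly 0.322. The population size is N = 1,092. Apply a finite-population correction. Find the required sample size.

n = 193

For a proportion with margin E = 0.06 at 95% confidence, z = 1.960.
n = p̂(1−p̂)(z/E)² = 0.322 × 0.678 × (1.960/0.06)² = 232.97 — call this n₀.
Finite-population correction with N = 1,092: n = n₀ / (1 + (n₀−1)/N) = 232.97 / 1.212 = 192.22
Round up: n = 193.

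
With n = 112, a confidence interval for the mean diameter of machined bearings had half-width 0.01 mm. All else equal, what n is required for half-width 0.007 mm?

229

Margin of error scales as 1/√n, so n₂ = n₁·(E₁/E₂)².
n₂ = 112 × (0.01/0.007)² = 112 × 2.041 = 228.59
Round up: n₂ = 229.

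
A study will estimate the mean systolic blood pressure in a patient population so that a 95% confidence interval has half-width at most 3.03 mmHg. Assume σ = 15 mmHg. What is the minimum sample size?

95

For a mean, the margin of error is E = z·σ/√n, so n = (zσ/E)².
At 95% confidence, z = 1.960.
n = (1.960 × 15 / 3.03)² = 94.15
Round up: n = 95.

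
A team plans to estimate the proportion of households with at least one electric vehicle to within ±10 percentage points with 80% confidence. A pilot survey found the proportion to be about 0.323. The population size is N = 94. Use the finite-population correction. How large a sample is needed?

27

For a proportion with margin E = 0.1 at 80% confidence, z = 1.282.
n = p̂(1−p̂)(z/E)² = 0.323 × 0.677 × (1.282/0.1)² = 35.94 — call this n₀.
Finite-population correction with N = 94: n = n₀ / (1 + (n₀−1)/N) = 35.94 / 1.372 = 26.20
Round up: n = 27.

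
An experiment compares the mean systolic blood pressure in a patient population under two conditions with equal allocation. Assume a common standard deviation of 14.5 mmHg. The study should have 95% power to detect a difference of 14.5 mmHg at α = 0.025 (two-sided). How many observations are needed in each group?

31 per group

For two equal groups, n per group = 2·((z_{α/2} + z_β)·σ/δ)².
z_{α/2} = 2.241; z_β = 1.645 (power 95%).
n = 2 × (3.886 × 14.5 / 14.5)² = 2 × 15.10 = 30.20
Round up: n = 31 per group.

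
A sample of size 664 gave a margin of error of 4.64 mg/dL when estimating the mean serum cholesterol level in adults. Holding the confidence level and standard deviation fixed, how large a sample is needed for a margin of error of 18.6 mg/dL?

n = 42

Margin of error scales as 1/√n, so n₂ = n₁·(E₁/E₂)².
n₂ = 664 × (4.64/18.6)² = 664 × 0.06223 = 41.32
Round up: n₂ = 42.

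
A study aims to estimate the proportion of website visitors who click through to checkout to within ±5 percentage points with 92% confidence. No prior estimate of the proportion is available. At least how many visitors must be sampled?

307

For a proportion with margin E = 0.05 at 92% confidence, z = 1.751.
With no prior estimate, use p = 0.5, which maximizes p(1−p) at 0.25.
n = 0.25 × (z/E)² = 0.25 × (1.751/0.05)² = 306.60
Round up: n = 307.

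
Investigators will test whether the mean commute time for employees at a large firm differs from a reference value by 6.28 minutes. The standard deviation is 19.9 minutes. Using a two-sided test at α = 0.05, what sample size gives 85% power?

91

For a one-sample z-test, n = ((z_{α/2} + z_β)·σ/δ)².
z_{α/2} = 1.960 (two-sided α = 0.05); z_β = 1.036 (power 85% → β = 0.15).
n = (2.996 × 19.9 / 6.28)² = 90.13
Round up: n = 91.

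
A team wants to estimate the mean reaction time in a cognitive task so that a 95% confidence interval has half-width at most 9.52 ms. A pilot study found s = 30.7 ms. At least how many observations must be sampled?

For a mean, the margin of error is E = z·σ/√n, so n = (zσ/E)².
At 95% confidence, z = 1.960.
n = (1.960 × 30.7 / 9.52)² = 39.95
Round up: n = 40.

40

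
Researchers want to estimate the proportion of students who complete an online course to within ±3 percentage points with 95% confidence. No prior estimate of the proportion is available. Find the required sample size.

1068

For a proportion with margin E = 0.03 at 95% confidence, z = 1.960.
With no prior estimate, use p = 0.5, which maximizes p(1−p) at 0.25.
n = 0.25 × (z/E)² = 0.25 × (1.960/0.03)² = 1067.11
Round up: n = 1068.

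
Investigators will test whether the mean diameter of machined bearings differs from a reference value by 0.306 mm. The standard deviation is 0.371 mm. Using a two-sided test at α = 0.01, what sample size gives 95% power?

n = 27

For a one-sample z-test, n = ((z_{α/2} + z_β)·σ/δ)².
z_{α/2} = 2.576 (two-sided α = 0.01); z_β = 1.645 (power 95% → β = 0.05).
n = (4.221 × 0.371 / 0.306)² = 26.19
Round up: n = 27.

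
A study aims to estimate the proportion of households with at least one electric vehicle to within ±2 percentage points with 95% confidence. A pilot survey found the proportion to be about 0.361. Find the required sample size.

For a proportion with margin E = 0.02 at 95% confidence, z = 1.960.
n = p̂(1−p̂)(z/E)² = 0.361 × 0.639 × (1.960/0.02)² = 2215.44
Round up: n = 2216.

2216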